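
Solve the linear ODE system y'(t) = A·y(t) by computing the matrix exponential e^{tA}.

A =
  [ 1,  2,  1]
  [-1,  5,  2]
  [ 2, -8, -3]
e^{tA} =
  [exp(t), 2*t*exp(t), t*exp(t)]
  [-t*exp(t), -t^2*exp(t) + 4*t*exp(t) + exp(t), -t^2*exp(t)/2 + 2*t*exp(t)]
  [2*t*exp(t), 2*t^2*exp(t) - 8*t*exp(t), t^2*exp(t) - 4*t*exp(t) + exp(t)]

Strategy: write A = P · J · P⁻¹ where J is a Jordan canonical form, so e^{tA} = P · e^{tJ} · P⁻¹, and e^{tJ} can be computed block-by-block.

A has Jordan form
J =
  [1, 1, 0]
  [0, 1, 1]
  [0, 0, 1]
(up to reordering of blocks).

Per-block formulas:
  For a 3×3 Jordan block J_3(1): exp(t · J_3(1)) = e^(1t)·(I + t·N + (t^2/2)·N^2), where N is the 3×3 nilpotent shift.

After assembling e^{tJ} and conjugating by P, we get:

e^{tA} =
  [exp(t), 2*t*exp(t), t*exp(t)]
  [-t*exp(t), -t^2*exp(t) + 4*t*exp(t) + exp(t), -t^2*exp(t)/2 + 2*t*exp(t)]
  [2*t*exp(t), 2*t^2*exp(t) - 8*t*exp(t), t^2*exp(t) - 4*t*exp(t) + exp(t)]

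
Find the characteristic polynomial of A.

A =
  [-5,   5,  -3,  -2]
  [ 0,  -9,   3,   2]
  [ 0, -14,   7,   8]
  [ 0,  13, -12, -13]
x^4 + 20*x^3 + 150*x^2 + 500*x + 625

Expanding det(x·I − A) (e.g. by cofactor expansion or by noting that A is similar to its Jordan form J, which has the same characteristic polynomial as A) gives
  χ_A(x) = x^4 + 20*x^3 + 150*x^2 + 500*x + 625
which factors as (x + 5)^4. The eigenvalues (with algebraic multiplicities) are λ = -5 with multiplicity 4.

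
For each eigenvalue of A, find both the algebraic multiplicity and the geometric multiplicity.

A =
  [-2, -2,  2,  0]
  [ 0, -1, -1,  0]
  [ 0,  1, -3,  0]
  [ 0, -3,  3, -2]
λ = -2: alg = 4, geom = 3

Step 1 — factor the characteristic polynomial to read off the algebraic multiplicities:
  χ_A(x) = (x + 2)^4

Step 2 — compute geometric multiplicities via the rank-nullity identity g(λ) = n − rank(A − λI):
  rank(A − (-2)·I) = 1, so dim ker(A − (-2)·I) = n − 1 = 3

Summary:
  λ = -2: algebraic multiplicity = 4, geometric multiplicity = 3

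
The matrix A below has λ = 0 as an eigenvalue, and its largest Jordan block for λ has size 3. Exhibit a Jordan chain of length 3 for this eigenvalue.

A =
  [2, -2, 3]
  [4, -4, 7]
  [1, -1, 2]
A Jordan chain for λ = 0 of length 3:
v_1 = (-1, -1, 0)ᵀ
v_2 = (2, 4, 1)ᵀ
v_3 = (1, 0, 0)ᵀ

Let N = A − (0)·I. We want v_3 with N^3 v_3 = 0 but N^2 v_3 ≠ 0; then v_{j-1} := N · v_j for j = 3, …, 2.

Pick v_3 = (1, 0, 0)ᵀ.
Then v_2 = N · v_3 = (2, 4, 1)ᵀ.
Then v_1 = N · v_2 = (-1, -1, 0)ᵀ.

Sanity check: (A − (0)·I) v_1 = (0, 0, 0)ᵀ = 0. ✓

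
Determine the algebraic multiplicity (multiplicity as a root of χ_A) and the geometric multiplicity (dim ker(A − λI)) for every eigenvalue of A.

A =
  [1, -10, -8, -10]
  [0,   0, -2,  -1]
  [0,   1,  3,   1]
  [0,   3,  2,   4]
λ = 1: alg = 2, geom = 2; λ = 3: alg = 2, geom = 1

Step 1 — factor the characteristic polynomial to read off the algebraic multiplicities:
  χ_A(x) = (x - 3)^2*(x - 1)^2

Step 2 — compute geometric multiplicities via the rank-nullity identity g(λ) = n − rank(A − λI):
  rank(A − (1)·I) = 2, so dim ker(A − (1)·I) = n − 2 = 2
  rank(A − (3)·I) = 3, so dim ker(A − (3)·I) = n − 3 = 1

Summary:
  λ = 1: algebraic multiplicity = 2, geometric multiplicity = 2
  λ = 3: algebraic multiplicity = 2, geometric multiplicity = 1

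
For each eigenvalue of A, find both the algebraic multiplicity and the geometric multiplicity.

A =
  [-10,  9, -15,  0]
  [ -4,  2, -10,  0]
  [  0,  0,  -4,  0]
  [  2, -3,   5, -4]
λ = -4: alg = 4, geom = 3

Step 1 — factor the characteristic polynomial to read off the algebraic multiplicities:
  χ_A(x) = (x + 4)^4

Step 2 — compute geometric multiplicities via the rank-nullity identity g(λ) = n − rank(A − λI):
  rank(A − (-4)·I) = 1, so dim ker(A − (-4)·I) = n − 1 = 3

Summary:
  λ = -4: algebraic multiplicity = 4, geometric multiplicity = 3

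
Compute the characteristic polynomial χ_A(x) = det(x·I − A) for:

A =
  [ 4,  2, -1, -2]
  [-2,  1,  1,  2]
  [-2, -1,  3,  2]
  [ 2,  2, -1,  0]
x^4 - 8*x^3 + 24*x^2 - 32*x + 16

Expanding det(x·I − A) (e.g. by cofactor expansion or by noting that A is similar to its Jordan form J, which has the same characteristic polynomial as A) gives
  χ_A(x) = x^4 - 8*x^3 + 24*x^2 - 32*x + 16
which factors as (x - 2)^4. The eigenvalues (with algebraic multiplicities) are λ = 2 with multiplicity 4.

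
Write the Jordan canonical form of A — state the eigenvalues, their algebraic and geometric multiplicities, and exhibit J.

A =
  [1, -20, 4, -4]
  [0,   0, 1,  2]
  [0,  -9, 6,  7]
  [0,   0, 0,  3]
J_1(1) ⊕ J_3(3)

The characteristic polynomial is
  det(x·I − A) = x^4 - 10*x^3 + 36*x^2 - 54*x + 27 = (x - 3)^3*(x - 1)

Eigenvalues and multiplicities (the geometric multiplicity of λ is n − rank(A − λI), which equals the number of Jordan blocks for λ):
  λ = 1: algebraic multiplicity = 1, geometric multiplicity = 1
  λ = 3: algebraic multiplicity = 3, geometric multiplicity = 1

Determining the block sizes for each eigenvalue:
  λ = 1: one block (gm = 1), so the single block has size am = 1 → block sizes [1]
  λ = 3: one block (gm = 1), so the single block has size am = 3 → block sizes [3]

Assembling the blocks gives a Jordan form
J =
  [1, 0, 0, 0]
  [0, 3, 1, 0]
  [0, 0, 3, 1]
  [0, 0, 0, 3]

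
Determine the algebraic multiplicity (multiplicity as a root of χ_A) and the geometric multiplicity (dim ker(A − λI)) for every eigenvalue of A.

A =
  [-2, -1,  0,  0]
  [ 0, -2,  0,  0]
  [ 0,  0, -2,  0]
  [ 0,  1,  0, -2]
λ = -2: alg = 4, geom = 3

Step 1 — factor the characteristic polynomial to read off the algebraic multiplicities:
  χ_A(x) = (x + 2)^4

Step 2 — compute geometric multiplicities via the rank-nullity identity g(λ) = n − rank(A − λI):
  rank(A − (-2)·I) = 1, so dim ker(A − (-2)·I) = n − 1 = 3

Summary:
  λ = -2: algebraic multiplicity = 4, geometric multiplicity = 3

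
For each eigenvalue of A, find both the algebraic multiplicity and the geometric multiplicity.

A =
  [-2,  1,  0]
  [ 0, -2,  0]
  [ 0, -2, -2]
λ = -2: alg = 3, geom = 2

Step 1 — factor the characteristic polynomial to read off the algebraic multiplicities:
  χ_A(x) = (x + 2)^3

Step 2 — compute geometric multiplicities via the rank-nullity identity g(λ) = n − rank(A − λI):
  rank(A − (-2)·I) = 1, so dim ker(A − (-2)·I) = n − 1 = 2

Summary:
  λ = -2: algebraic multiplicity = 3, geometric multiplicity = 2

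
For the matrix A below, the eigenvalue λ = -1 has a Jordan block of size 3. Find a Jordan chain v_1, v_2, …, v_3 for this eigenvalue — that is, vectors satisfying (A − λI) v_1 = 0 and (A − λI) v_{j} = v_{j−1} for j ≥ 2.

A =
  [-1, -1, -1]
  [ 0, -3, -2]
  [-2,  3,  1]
A Jordan chain for λ = -1 of length 3:
v_1 = (2, 4, -4)ᵀ
v_2 = (0, 0, -2)ᵀ
v_3 = (1, 0, 0)ᵀ

Let N = A − (-1)·I. We want v_3 with N^3 v_3 = 0 but N^2 v_3 ≠ 0; then v_{j-1} := N · v_j for j = 3, …, 2.

Pick v_3 = (1, 0, 0)ᵀ.
Then v_2 = N · v_3 = (0, 0, -2)ᵀ.
Then v_1 = N · v_2 = (2, 4, -4)ᵀ.

Sanity check: (A − (-1)·I) v_1 = (0, 0, 0)ᵀ = 0. ✓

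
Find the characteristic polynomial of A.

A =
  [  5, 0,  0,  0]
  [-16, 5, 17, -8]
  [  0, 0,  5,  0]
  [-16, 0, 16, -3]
x^4 - 12*x^3 + 30*x^2 + 100*x - 375

Expanding det(x·I − A) (e.g. by cofactor expansion or by noting that A is similar to its Jordan form J, which has the same characteristic polynomial as A) gives
  χ_A(x) = x^4 - 12*x^3 + 30*x^2 + 100*x - 375
which factors as (x - 5)^3*(x + 3). The eigenvalues (with algebraic multiplicities) are λ = -3 with multiplicity 1, λ = 5 with multiplicity 3.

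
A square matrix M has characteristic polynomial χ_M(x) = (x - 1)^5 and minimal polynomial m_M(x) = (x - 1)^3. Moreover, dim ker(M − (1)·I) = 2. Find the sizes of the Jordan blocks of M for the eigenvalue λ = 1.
Block sizes for λ = 1: [3, 2]

Step 1 — from the characteristic polynomial, algebraic multiplicity of λ = 1 is 5. From dim ker(M − (1)·I) = 2, there are exactly 2 Jordan blocks for λ = 1.
Step 2 — from the minimal polynomial, the factor (x − 1)^3 tells us the largest block for λ = 1 has size 3.
Step 3 — with total size 5, 2 blocks, and largest block 3, the block sizes (in nonincreasing order) are [3, 2].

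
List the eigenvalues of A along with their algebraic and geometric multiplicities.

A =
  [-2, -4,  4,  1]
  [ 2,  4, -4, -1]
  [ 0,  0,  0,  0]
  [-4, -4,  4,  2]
λ = 0: alg = 2, geom = 2; λ = 2: alg = 2, geom = 1

Step 1 — factor the characteristic polynomial to read off the algebraic multiplicities:
  χ_A(x) = x^2*(x - 2)^2

Step 2 — compute geometric multiplicities via the rank-nullity identity g(λ) = n − rank(A − λI):
  rank(A − (0)·I) = 2, so dim ker(A − (0)·I) = n − 2 = 2
  rank(A − (2)·I) = 3, so dim ker(A − (2)·I) = n − 3 = 1

Summary:
  λ = 0: algebraic multiplicity = 2, geometric multiplicity = 2
  λ = 2: algebraic multiplicity = 2, geometric multiplicity = 1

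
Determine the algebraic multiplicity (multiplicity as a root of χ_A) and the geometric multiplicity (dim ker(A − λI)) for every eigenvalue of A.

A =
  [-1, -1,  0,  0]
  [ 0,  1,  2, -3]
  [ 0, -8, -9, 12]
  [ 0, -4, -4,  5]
λ = -1: alg = 4, geom = 2

Step 1 — factor the characteristic polynomial to read off the algebraic multiplicities:
  χ_A(x) = (x + 1)^4

Step 2 — compute geometric multiplicities via the rank-nullity identity g(λ) = n − rank(A − λI):
  rank(A − (-1)·I) = 2, so dim ker(A − (-1)·I) = n − 2 = 2

Summary:
  λ = -1: algebraic multiplicity = 4, geometric multiplicity = 2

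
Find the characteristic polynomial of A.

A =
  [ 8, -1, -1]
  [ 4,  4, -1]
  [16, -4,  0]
x^3 - 12*x^2 + 48*x - 64

Expanding det(x·I − A) (e.g. by cofactor expansion or by noting that A is similar to its Jordan form J, which has the same characteristic polynomial as A) gives
  χ_A(x) = x^3 - 12*x^2 + 48*x - 64
which factors as (x - 4)^3. The eigenvalues (with algebraic multiplicities) are λ = 4 with multiplicity 3.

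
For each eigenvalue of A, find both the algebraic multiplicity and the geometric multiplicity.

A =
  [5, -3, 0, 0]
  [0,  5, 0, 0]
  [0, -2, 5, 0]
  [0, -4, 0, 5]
λ = 5: alg = 4, geom = 3

Step 1 — factor the characteristic polynomial to read off the algebraic multiplicities:
  χ_A(x) = (x - 5)^4

Step 2 — compute geometric multiplicities via the rank-nullity identity g(λ) = n − rank(A − λI):
  rank(A − (5)·I) = 1, so dim ker(A − (5)·I) = n − 1 = 3

Summary:
  λ = 5: algebraic multiplicity = 4, geometric multiplicity = 3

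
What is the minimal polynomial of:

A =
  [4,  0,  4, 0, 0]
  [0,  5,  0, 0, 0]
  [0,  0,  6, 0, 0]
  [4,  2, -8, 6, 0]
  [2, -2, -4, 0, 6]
x^3 - 15*x^2 + 74*x - 120

The characteristic polynomial is χ_A(x) = (x - 6)^3*(x - 5)*(x - 4), so the eigenvalues are known. The minimal polynomial is
  m_A(x) = Π_λ (x − λ)^{k_λ}
where k_λ is the size of the *largest* Jordan block for λ (equivalently, the smallest k with (A − λI)^k v = 0 for every generalised eigenvector v of λ).

  λ = 4: largest Jordan block has size 1, contributing (x − 4)
  λ = 5: largest Jordan block has size 1, contributing (x − 5)
  λ = 6: largest Jordan block has size 1, contributing (x − 6)

So m_A(x) = (x - 6)*(x - 5)*(x - 4) = x^3 - 15*x^2 + 74*x - 120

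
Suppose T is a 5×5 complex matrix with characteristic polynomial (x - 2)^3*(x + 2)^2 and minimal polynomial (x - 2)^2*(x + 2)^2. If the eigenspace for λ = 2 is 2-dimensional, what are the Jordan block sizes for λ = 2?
Block sizes for λ = 2: [2, 1]

Step 1 — from the characteristic polynomial, algebraic multiplicity of λ = 2 is 3. From dim ker(T − (2)·I) = 2, there are exactly 2 Jordan blocks for λ = 2.
Step 2 — from the minimal polynomial, the factor (x − 2)^2 tells us the largest block for λ = 2 has size 2.
Step 3 — with total size 3, 2 blocks, and largest block 2, the block sizes (in nonincreasing order) are [2, 1].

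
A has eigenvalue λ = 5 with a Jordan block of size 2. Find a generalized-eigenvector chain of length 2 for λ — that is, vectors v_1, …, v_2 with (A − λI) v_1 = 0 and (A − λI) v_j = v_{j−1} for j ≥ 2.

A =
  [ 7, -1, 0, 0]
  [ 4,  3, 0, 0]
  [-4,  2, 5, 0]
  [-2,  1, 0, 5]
A Jordan chain for λ = 5 of length 2:
v_1 = (2, 4, -4, -2)ᵀ
v_2 = (1, 0, 0, 0)ᵀ

Let N = A − (5)·I. We want v_2 with N^2 v_2 = 0 but N^1 v_2 ≠ 0; then v_{j-1} := N · v_j for j = 2, …, 2.

Pick v_2 = (1, 0, 0, 0)ᵀ.
Then v_1 = N · v_2 = (2, 4, -4, -2)ᵀ.

Sanity check: (A − (5)·I) v_1 = (0, 0, 0, 0)ᵀ = 0. ✓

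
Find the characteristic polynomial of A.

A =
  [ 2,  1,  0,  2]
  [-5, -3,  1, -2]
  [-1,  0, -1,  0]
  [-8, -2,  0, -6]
x^4 + 8*x^3 + 24*x^2 + 32*x + 16

Expanding det(x·I − A) (e.g. by cofactor expansion or by noting that A is similar to its Jordan form J, which has the same characteristic polynomial as A) gives
  χ_A(x) = x^4 + 8*x^3 + 24*x^2 + 32*x + 16
which factors as (x + 2)^4. The eigenvalues (with algebraic multiplicities) are λ = -2 with multiplicity 4.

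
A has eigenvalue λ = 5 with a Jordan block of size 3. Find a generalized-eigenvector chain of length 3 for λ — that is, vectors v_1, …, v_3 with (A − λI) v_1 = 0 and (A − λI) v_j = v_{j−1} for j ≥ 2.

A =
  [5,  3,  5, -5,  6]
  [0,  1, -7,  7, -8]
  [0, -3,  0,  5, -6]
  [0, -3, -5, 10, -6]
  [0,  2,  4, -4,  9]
A Jordan chain for λ = 5 of length 3:
v_1 = (3, -4, -3, -3, 2)ᵀ
v_2 = (5, -7, -5, -5, 4)ᵀ
v_3 = (0, 0, 1, 0, 0)ᵀ

Let N = A − (5)·I. We want v_3 with N^3 v_3 = 0 but N^2 v_3 ≠ 0; then v_{j-1} := N · v_j for j = 3, …, 2.

Pick v_3 = (0, 0, 1, 0, 0)ᵀ.
Then v_2 = N · v_3 = (5, -7, -5, -5, 4)ᵀ.
Then v_1 = N · v_2 = (3, -4, -3, -3, 2)ᵀ.

Sanity check: (A − (5)·I) v_1 = (0, 0, 0, 0, 0)ᵀ = 0. ✓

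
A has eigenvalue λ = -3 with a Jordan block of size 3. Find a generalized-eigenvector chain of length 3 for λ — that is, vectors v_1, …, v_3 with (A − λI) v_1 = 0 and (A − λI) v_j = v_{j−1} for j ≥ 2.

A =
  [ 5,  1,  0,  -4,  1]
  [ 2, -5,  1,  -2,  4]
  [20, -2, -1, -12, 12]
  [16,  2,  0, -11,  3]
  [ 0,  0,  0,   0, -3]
A Jordan chain for λ = -3 of length 3:
v_1 = (2, 0, 4, 4, 0)ᵀ
v_2 = (8, 2, 20, 16, 0)ᵀ
v_3 = (1, 0, 0, 0, 0)ᵀ

Let N = A − (-3)·I. We want v_3 with N^3 v_3 = 0 but N^2 v_3 ≠ 0; then v_{j-1} := N · v_j for j = 3, …, 2.

Pick v_3 = (1, 0, 0, 0, 0)ᵀ.
Then v_2 = N · v_3 = (8, 2, 20, 16, 0)ᵀ.
Then v_1 = N · v_2 = (2, 0, 4, 4, 0)ᵀ.

Sanity check: (A − (-3)·I) v_1 = (0, 0, 0, 0, 0)ᵀ = 0. ✓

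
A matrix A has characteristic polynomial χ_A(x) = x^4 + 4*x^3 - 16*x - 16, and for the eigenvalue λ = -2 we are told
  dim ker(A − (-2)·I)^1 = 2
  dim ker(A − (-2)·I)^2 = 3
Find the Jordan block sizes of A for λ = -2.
Block sizes for λ = -2: [2, 1]

From the dimensions of kernels of powers, the number of Jordan blocks of size at least j is d_j − d_{j−1} where d_j = dim ker(N^j) (with d_0 = 0). Computing the differences gives [2, 1].
The number of blocks of size exactly k is (#blocks of size ≥ k) − (#blocks of size ≥ k + 1), so the partition is: 1 block(s) of size 1, 1 block(s) of size 2.
In nonincreasing order the block sizes are [2, 1].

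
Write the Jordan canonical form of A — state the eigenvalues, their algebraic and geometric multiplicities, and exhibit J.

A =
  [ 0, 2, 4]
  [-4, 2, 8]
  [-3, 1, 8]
J_2(2) ⊕ J_1(6)

The characteristic polynomial is
  det(x·I − A) = x^3 - 10*x^2 + 28*x - 24 = (x - 6)*(x - 2)^2

Eigenvalues and multiplicities (the geometric multiplicity of λ is n − rank(A − λI), which equals the number of Jordan blocks for λ):
  λ = 2: algebraic multiplicity = 2, geometric multiplicity = 1
  λ = 6: algebraic multiplicity = 1, geometric multiplicity = 1

Determining the block sizes for each eigenvalue:
  λ = 2: one block (gm = 1), so the single block has size am = 2 → block sizes [2]
  λ = 6: one block (gm = 1), so the single block has size am = 1 → block sizes [1]

Assembling the blocks gives a Jordan form
J =
  [2, 1, 0]
  [0, 2, 0]
  [0, 0, 6]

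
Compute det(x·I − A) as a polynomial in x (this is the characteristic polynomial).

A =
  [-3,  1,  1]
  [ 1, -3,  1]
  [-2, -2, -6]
x^3 + 12*x^2 + 48*x + 64

Expanding det(x·I − A) (e.g. by cofactor expansion or by noting that A is similar to its Jordan form J, which has the same characteristic polynomial as A) gives
  χ_A(x) = x^3 + 12*x^2 + 48*x + 64
which factors as (x + 4)^3. The eigenvalues (with algebraic multiplicities) are λ = -4 with multiplicity 3.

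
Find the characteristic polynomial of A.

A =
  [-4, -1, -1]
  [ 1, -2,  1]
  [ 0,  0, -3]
x^3 + 9*x^2 + 27*x + 27

Expanding det(x·I − A) (e.g. by cofactor expansion or by noting that A is similar to its Jordan form J, which has the same characteristic polynomial as A) gives
  χ_A(x) = x^3 + 9*x^2 + 27*x + 27
which factors as (x + 3)^3. The eigenvalues (with algebraic multiplicities) are λ = -3 with multiplicity 3.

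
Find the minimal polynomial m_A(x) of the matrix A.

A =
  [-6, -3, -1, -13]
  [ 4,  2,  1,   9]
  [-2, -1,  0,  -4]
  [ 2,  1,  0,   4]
x^3

The characteristic polynomial is χ_A(x) = x^4, so the eigenvalues are known. The minimal polynomial is
  m_A(x) = Π_λ (x − λ)^{k_λ}
where k_λ is the size of the *largest* Jordan block for λ (equivalently, the smallest k with (A − λI)^k v = 0 for every generalised eigenvector v of λ).

  λ = 0: largest Jordan block has size 3, contributing (x − 0)^3

So m_A(x) = x^3 = x^3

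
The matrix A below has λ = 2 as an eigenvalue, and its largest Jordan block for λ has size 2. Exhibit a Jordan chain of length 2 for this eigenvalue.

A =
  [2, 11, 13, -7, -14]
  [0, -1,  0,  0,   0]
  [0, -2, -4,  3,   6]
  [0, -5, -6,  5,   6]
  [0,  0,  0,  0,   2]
A Jordan chain for λ = 2 of length 2:
v_1 = (-1, 0, 0, 0, 0)ᵀ
v_2 = (0, 0, 1, 2, 0)ᵀ

Let N = A − (2)·I. We want v_2 with N^2 v_2 = 0 but N^1 v_2 ≠ 0; then v_{j-1} := N · v_j for j = 2, …, 2.

Pick v_2 = (0, 0, 1, 2, 0)ᵀ.
Then v_1 = N · v_2 = (-1, 0, 0, 0, 0)ᵀ.

Sanity check: (A − (2)·I) v_1 = (0, 0, 0, 0, 0)ᵀ = 0. ✓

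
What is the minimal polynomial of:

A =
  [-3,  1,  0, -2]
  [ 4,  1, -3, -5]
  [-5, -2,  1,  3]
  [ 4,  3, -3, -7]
x^3 + 6*x^2 + 12*x + 8

The characteristic polynomial is χ_A(x) = (x + 2)^4, so the eigenvalues are known. The minimal polynomial is
  m_A(x) = Π_λ (x − λ)^{k_λ}
where k_λ is the size of the *largest* Jordan block for λ (equivalently, the smallest k with (A − λI)^k v = 0 for every generalised eigenvector v of λ).

  λ = -2: largest Jordan block has size 3, contributing (x + 2)^3

So m_A(x) = (x + 2)^3 = x^3 + 6*x^2 + 12*x + 8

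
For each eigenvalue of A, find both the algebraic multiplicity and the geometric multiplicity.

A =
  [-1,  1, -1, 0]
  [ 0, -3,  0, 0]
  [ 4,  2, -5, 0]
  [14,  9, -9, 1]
λ = -3: alg = 3, geom = 2; λ = 1: alg = 1, geom = 1

Step 1 — factor the characteristic polynomial to read off the algebraic multiplicities:
  χ_A(x) = (x - 1)*(x + 3)^3

Step 2 — compute geometric multiplicities via the rank-nullity identity g(λ) = n − rank(A − λI):
  rank(A − (-3)·I) = 2, so dim ker(A − (-3)·I) = n − 2 = 2
  rank(A − (1)·I) = 3, so dim ker(A − (1)·I) = n − 3 = 1

Summary:
  λ = -3: algebraic multiplicity = 3, geometric multiplicity = 2
  λ = 1: algebraic multiplicity = 1, geometric multiplicity = 1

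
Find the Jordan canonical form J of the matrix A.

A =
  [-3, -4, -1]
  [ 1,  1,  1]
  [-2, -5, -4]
J_3(-2)

The characteristic polynomial is
  det(x·I − A) = x^3 + 6*x^2 + 12*x + 8 = (x + 2)^3

Eigenvalues and multiplicities (the geometric multiplicity of λ is n − rank(A − λI), which equals the number of Jordan blocks for λ):
  λ = -2: algebraic multiplicity = 3, geometric multiplicity = 1

Determining the block sizes for each eigenvalue:
  λ = -2: one block (gm = 1), so the single block has size am = 3 → block sizes [3]

Assembling the blocks gives a Jordan form
J =
  [-2,  1,  0]
  [ 0, -2,  1]
  [ 0,  0, -2]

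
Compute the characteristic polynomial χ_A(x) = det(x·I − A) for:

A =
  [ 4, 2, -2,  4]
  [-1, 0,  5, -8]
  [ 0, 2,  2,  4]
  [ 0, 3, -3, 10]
x^4 - 16*x^3 + 96*x^2 - 256*x + 256

Expanding det(x·I − A) (e.g. by cofactor expansion or by noting that A is similar to its Jordan form J, which has the same characteristic polynomial as A) gives
  χ_A(x) = x^4 - 16*x^3 + 96*x^2 - 256*x + 256
which factors as (x - 4)^4. The eigenvalues (with algebraic multiplicities) are λ = 4 with multiplicity 4.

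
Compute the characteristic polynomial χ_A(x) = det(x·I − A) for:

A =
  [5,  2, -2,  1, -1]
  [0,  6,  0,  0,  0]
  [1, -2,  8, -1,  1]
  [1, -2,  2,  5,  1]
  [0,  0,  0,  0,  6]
x^5 - 30*x^4 + 360*x^3 - 2160*x^2 + 6480*x - 7776

Expanding det(x·I − A) (e.g. by cofactor expansion or by noting that A is similar to its Jordan form J, which has the same characteristic polynomial as A) gives
  χ_A(x) = x^5 - 30*x^4 + 360*x^3 - 2160*x^2 + 6480*x - 7776
which factors as (x - 6)^5. The eigenvalues (with algebraic multiplicities) are λ = 6 with multiplicity 5.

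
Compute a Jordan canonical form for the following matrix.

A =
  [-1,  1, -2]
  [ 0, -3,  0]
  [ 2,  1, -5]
J_2(-3) ⊕ J_1(-3)

The characteristic polynomial is
  det(x·I − A) = x^3 + 9*x^2 + 27*x + 27 = (x + 3)^3

Eigenvalues and multiplicities (the geometric multiplicity of λ is n − rank(A − λI), which equals the number of Jordan blocks for λ):
  λ = -3: algebraic multiplicity = 3, geometric multiplicity = 2

Determining the block sizes for each eigenvalue:
  λ = -3: 2 blocks summing to 3 forces exactly one block of size 2 and the rest size 1 → block sizes [2, 1]

Assembling the blocks gives a Jordan form
J =
  [-3,  1,  0]
  [ 0, -3,  0]
  [ 0,  0, -3]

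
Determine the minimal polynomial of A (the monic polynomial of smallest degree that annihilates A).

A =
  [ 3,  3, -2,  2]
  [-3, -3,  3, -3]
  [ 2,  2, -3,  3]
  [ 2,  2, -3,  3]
x^3

The characteristic polynomial is χ_A(x) = x^4, so the eigenvalues are known. The minimal polynomial is
  m_A(x) = Π_λ (x − λ)^{k_λ}
where k_λ is the size of the *largest* Jordan block for λ (equivalently, the smallest k with (A − λI)^k v = 0 for every generalised eigenvector v of λ).

  λ = 0: largest Jordan block has size 3, contributing (x − 0)^3

So m_A(x) = x^3 = x^3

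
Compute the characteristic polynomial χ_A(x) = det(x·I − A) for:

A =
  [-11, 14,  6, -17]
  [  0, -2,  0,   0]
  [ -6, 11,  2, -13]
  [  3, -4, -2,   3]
x^4 + 8*x^3 + 24*x^2 + 32*x + 16

Expanding det(x·I − A) (e.g. by cofactor expansion or by noting that A is similar to its Jordan form J, which has the same characteristic polynomial as A) gives
  χ_A(x) = x^4 + 8*x^3 + 24*x^2 + 32*x + 16
which factors as (x + 2)^4. The eigenvalues (with algebraic multiplicities) are λ = -2 with multiplicity 4.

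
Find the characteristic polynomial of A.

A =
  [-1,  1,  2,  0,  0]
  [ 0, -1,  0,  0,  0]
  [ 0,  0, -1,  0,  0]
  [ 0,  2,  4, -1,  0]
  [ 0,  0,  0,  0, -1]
x^5 + 5*x^4 + 10*x^3 + 10*x^2 + 5*x + 1

Expanding det(x·I − A) (e.g. by cofactor expansion or by noting that A is similar to its Jordan form J, which has the same characteristic polynomial as A) gives
  χ_A(x) = x^5 + 5*x^4 + 10*x^3 + 10*x^2 + 5*x + 1
which factors as (x + 1)^5. The eigenvalues (with algebraic multiplicities) are λ = -1 with multiplicity 5.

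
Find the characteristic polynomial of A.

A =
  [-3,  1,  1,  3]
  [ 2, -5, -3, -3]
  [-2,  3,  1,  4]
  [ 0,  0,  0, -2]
x^4 + 9*x^3 + 30*x^2 + 44*x + 24

Expanding det(x·I − A) (e.g. by cofactor expansion or by noting that A is similar to its Jordan form J, which has the same characteristic polynomial as A) gives
  χ_A(x) = x^4 + 9*x^3 + 30*x^2 + 44*x + 24
which factors as (x + 2)^3*(x + 3). The eigenvalues (with algebraic multiplicities) are λ = -3 with multiplicity 1, λ = -2 with multiplicity 3.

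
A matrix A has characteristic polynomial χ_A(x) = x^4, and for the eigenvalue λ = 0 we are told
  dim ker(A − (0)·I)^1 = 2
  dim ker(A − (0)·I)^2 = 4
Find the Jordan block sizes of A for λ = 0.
Block sizes for λ = 0: [2, 2]

From the dimensions of kernels of powers, the number of Jordan blocks of size at least j is d_j − d_{j−1} where d_j = dim ker(N^j) (with d_0 = 0). Computing the differences gives [2, 2].
The number of blocks of size exactly k is (#blocks of size ≥ k) − (#blocks of size ≥ k + 1), so the partition is: 2 block(s) of size 2.
In nonincreasing order the block sizes are [2, 2].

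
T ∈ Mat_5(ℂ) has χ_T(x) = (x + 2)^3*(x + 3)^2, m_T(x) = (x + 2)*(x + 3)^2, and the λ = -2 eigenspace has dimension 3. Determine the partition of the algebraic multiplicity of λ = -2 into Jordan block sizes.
Block sizes for λ = -2: [1, 1, 1]

Step 1 — from the characteristic polynomial, algebraic multiplicity of λ = -2 is 3. From dim ker(T − (-2)·I) = 3, there are exactly 3 Jordan blocks for λ = -2.
Step 2 — from the minimal polynomial, the factor (x + 2) tells us the largest block for λ = -2 has size 1.
Step 3 — with total size 3, 3 blocks, and largest block 1, the block sizes (in nonincreasing order) are [1, 1, 1].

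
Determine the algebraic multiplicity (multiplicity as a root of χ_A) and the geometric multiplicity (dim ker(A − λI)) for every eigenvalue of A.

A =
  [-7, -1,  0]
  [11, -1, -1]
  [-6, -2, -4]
λ = -4: alg = 3, geom = 1

Step 1 — factor the characteristic polynomial to read off the algebraic multiplicities:
  χ_A(x) = (x + 4)^3

Step 2 — compute geometric multiplicities via the rank-nullity identity g(λ) = n − rank(A − λI):
  rank(A − (-4)·I) = 2, so dim ker(A − (-4)·I) = n − 2 = 1

Summary:
  λ = -4: algebraic multiplicity = 3, geometric multiplicity = 1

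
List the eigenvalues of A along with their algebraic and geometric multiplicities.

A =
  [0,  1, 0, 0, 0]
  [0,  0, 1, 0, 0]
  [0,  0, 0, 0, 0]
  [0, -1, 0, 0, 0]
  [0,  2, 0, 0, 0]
λ = 0: alg = 5, geom = 3

Step 1 — factor the characteristic polynomial to read off the algebraic multiplicities:
  χ_A(x) = x^5

Step 2 — compute geometric multiplicities via the rank-nullity identity g(λ) = n − rank(A − λI):
  rank(A − (0)·I) = 2, so dim ker(A − (0)·I) = n − 2 = 3

Summary:
  λ = 0: algebraic multiplicity = 5, geometric multiplicity = 3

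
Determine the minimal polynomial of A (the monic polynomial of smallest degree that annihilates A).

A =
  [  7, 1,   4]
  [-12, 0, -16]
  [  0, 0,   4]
x^2 - 7*x + 12

The characteristic polynomial is χ_A(x) = (x - 4)^2*(x - 3), so the eigenvalues are known. The minimal polynomial is
  m_A(x) = Π_λ (x − λ)^{k_λ}
where k_λ is the size of the *largest* Jordan block for λ (equivalently, the smallest k with (A − λI)^k v = 0 for every generalised eigenvector v of λ).

  λ = 3: largest Jordan block has size 1, contributing (x − 3)
  λ = 4: largest Jordan block has size 1, contributing (x − 4)

So m_A(x) = (x - 4)*(x - 3) = x^2 - 7*x + 12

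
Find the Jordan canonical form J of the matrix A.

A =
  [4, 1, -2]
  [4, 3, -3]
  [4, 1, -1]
J_3(2)

The characteristic polynomial is
  det(x·I − A) = x^3 - 6*x^2 + 12*x - 8 = (x - 2)^3

Eigenvalues and multiplicities (the geometric multiplicity of λ is n − rank(A − λI), which equals the number of Jordan blocks for λ):
  λ = 2: algebraic multiplicity = 3, geometric multiplicity = 1

Determining the block sizes for each eigenvalue:
  λ = 2: one block (gm = 1), so the single block has size am = 3 → block sizes [3]

Assembling the blocks gives a Jordan form
J =
  [2, 1, 0]
  [0, 2, 1]
  [0, 0, 2]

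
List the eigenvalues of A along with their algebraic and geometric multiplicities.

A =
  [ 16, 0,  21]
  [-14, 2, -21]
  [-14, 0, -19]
λ = -5: alg = 1, geom = 1; λ = 2: alg = 2, geom = 2

Step 1 — factor the characteristic polynomial to read off the algebraic multiplicities:
  χ_A(x) = (x - 2)^2*(x + 5)

Step 2 — compute geometric multiplicities via the rank-nullity identity g(λ) = n − rank(A − λI):
  rank(A − (-5)·I) = 2, so dim ker(A − (-5)·I) = n − 2 = 1
  rank(A − (2)·I) = 1, so dim ker(A − (2)·I) = n − 1 = 2

Summary:
  λ = -5: algebraic multiplicity = 1, geometric multiplicity = 1
  λ = 2: algebraic multiplicity = 2, geometric multiplicity = 2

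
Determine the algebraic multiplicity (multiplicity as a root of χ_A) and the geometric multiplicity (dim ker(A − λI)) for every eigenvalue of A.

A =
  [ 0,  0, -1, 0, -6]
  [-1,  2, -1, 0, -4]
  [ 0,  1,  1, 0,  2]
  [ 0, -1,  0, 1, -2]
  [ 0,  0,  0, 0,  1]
λ = 1: alg = 5, geom = 3

Step 1 — factor the characteristic polynomial to read off the algebraic multiplicities:
  χ_A(x) = (x - 1)^5

Step 2 — compute geometric multiplicities via the rank-nullity identity g(λ) = n − rank(A − λI):
  rank(A − (1)·I) = 2, so dim ker(A − (1)·I) = n − 2 = 3

Summary:
  λ = 1: algebraic multiplicity = 5, geometric multiplicity = 3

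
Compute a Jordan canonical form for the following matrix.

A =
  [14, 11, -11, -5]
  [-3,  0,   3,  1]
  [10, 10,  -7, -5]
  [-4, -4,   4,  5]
J_3(3) ⊕ J_1(3)

The characteristic polynomial is
  det(x·I − A) = x^4 - 12*x^3 + 54*x^2 - 108*x + 81 = (x - 3)^4

Eigenvalues and multiplicities (the geometric multiplicity of λ is n − rank(A − λI), which equals the number of Jordan blocks for λ):
  λ = 3: algebraic multiplicity = 4, geometric multiplicity = 2

Determining the block sizes for each eigenvalue:
  λ = 3: with am = 4 and gm = 2, the partition is not yet determined (e.g. several partitions of 4 into 2 parts exist). Let N = A − (3)·I. Computing rank(N^1) = 2, rank(N^2) = 1, rank(N^3) = 0; the number of blocks of size ≥ j is rank(N^{j−1}) − rank(N^j), giving [2, 1, 1]. So we have 1 block(s) of size 3, 1 block(s) of size 1 → block sizes [3, 1]

Assembling the blocks gives a Jordan form
J =
  [3, 1, 0, 0]
  [0, 3, 1, 0]
  [0, 0, 3, 0]
  [0, 0, 0, 3]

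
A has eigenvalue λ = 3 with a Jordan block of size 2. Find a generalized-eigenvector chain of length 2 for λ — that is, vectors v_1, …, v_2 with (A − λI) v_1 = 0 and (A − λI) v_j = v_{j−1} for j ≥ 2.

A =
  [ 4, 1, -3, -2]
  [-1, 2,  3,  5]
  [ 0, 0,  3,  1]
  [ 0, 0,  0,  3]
A Jordan chain for λ = 3 of length 2:
v_1 = (1, -1, 0, 0)ᵀ
v_2 = (1, 0, 0, 0)ᵀ

Let N = A − (3)·I. We want v_2 with N^2 v_2 = 0 but N^1 v_2 ≠ 0; then v_{j-1} := N · v_j for j = 2, …, 2.

Pick v_2 = (1, 0, 0, 0)ᵀ.
Then v_1 = N · v_2 = (1, -1, 0, 0)ᵀ.

Sanity check: (A − (3)·I) v_1 = (0, 0, 0, 0)ᵀ = 0. ✓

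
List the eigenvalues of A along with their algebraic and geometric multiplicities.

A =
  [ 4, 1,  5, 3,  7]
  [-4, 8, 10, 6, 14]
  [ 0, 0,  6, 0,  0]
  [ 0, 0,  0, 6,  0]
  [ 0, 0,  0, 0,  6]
λ = 6: alg = 5, geom = 4

Step 1 — factor the characteristic polynomial to read off the algebraic multiplicities:
  χ_A(x) = (x - 6)^5

Step 2 — compute geometric multiplicities via the rank-nullity identity g(λ) = n − rank(A − λI):
  rank(A − (6)·I) = 1, so dim ker(A − (6)·I) = n − 1 = 4

Summary:
  λ = 6: algebraic multiplicity = 5, geometric multiplicity = 4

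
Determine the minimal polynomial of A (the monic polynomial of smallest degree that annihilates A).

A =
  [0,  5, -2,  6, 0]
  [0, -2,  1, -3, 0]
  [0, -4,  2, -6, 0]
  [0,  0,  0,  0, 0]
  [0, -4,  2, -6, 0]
x^3

The characteristic polynomial is χ_A(x) = x^5, so the eigenvalues are known. The minimal polynomial is
  m_A(x) = Π_λ (x − λ)^{k_λ}
where k_λ is the size of the *largest* Jordan block for λ (equivalently, the smallest k with (A − λI)^k v = 0 for every generalised eigenvector v of λ).

  λ = 0: largest Jordan block has size 3, contributing (x − 0)^3

So m_A(x) = x^3 = x^3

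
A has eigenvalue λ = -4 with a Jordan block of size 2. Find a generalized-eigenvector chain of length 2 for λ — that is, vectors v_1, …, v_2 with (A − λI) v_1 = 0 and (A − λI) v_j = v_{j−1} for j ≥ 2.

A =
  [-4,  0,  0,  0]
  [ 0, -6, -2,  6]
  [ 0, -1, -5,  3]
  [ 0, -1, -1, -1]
A Jordan chain for λ = -4 of length 2:
v_1 = (0, -2, -1, -1)ᵀ
v_2 = (0, 1, 0, 0)ᵀ

Let N = A − (-4)·I. We want v_2 with N^2 v_2 = 0 but N^1 v_2 ≠ 0; then v_{j-1} := N · v_j for j = 2, …, 2.

Pick v_2 = (0, 1, 0, 0)ᵀ.
Then v_1 = N · v_2 = (0, -2, -1, -1)ᵀ.

Sanity check: (A − (-4)·I) v_1 = (0, 0, 0, 0)ᵀ = 0. ✓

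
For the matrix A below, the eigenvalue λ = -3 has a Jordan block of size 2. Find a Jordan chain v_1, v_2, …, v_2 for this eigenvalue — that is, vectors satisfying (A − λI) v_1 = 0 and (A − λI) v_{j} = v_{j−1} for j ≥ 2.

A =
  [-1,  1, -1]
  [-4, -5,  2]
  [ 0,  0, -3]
A Jordan chain for λ = -3 of length 2:
v_1 = (2, -4, 0)ᵀ
v_2 = (1, 0, 0)ᵀ

Let N = A − (-3)·I. We want v_2 with N^2 v_2 = 0 but N^1 v_2 ≠ 0; then v_{j-1} := N · v_j for j = 2, …, 2.

Pick v_2 = (1, 0, 0)ᵀ.
Then v_1 = N · v_2 = (2, -4, 0)ᵀ.

Sanity check: (A − (-3)·I) v_1 = (0, 0, 0)ᵀ = 0. ✓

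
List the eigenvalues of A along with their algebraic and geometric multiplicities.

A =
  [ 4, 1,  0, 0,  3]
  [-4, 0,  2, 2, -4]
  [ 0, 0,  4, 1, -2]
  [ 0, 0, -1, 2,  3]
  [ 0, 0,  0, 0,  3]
λ = 2: alg = 2, geom = 1; λ = 3: alg = 3, geom = 1

Step 1 — factor the characteristic polynomial to read off the algebraic multiplicities:
  χ_A(x) = (x - 3)^3*(x - 2)^2

Step 2 — compute geometric multiplicities via the rank-nullity identity g(λ) = n − rank(A − λI):
  rank(A − (2)·I) = 4, so dim ker(A − (2)·I) = n − 4 = 1
  rank(A − (3)·I) = 4, so dim ker(A − (3)·I) = n − 4 = 1

Summary:
  λ = 2: algebraic multiplicity = 2, geometric multiplicity = 1
  λ = 3: algebraic multiplicity = 3, geometric multiplicity = 1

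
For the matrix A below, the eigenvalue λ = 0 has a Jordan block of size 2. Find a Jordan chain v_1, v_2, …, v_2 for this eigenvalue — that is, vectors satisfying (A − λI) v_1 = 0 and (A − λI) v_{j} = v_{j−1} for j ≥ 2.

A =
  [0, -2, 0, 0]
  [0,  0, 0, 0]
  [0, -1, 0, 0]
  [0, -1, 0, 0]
A Jordan chain for λ = 0 of length 2:
v_1 = (-2, 0, -1, -1)ᵀ
v_2 = (0, 1, 0, 0)ᵀ

Let N = A − (0)·I. We want v_2 with N^2 v_2 = 0 but N^1 v_2 ≠ 0; then v_{j-1} := N · v_j for j = 2, …, 2.

Pick v_2 = (0, 1, 0, 0)ᵀ.
Then v_1 = N · v_2 = (-2, 0, -1, -1)ᵀ.

Sanity check: (A − (0)·I) v_1 = (0, 0, 0, 0)ᵀ = 0. ✓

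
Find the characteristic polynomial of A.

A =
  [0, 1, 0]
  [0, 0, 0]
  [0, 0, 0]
x^3

Expanding det(x·I − A) (e.g. by cofactor expansion or by noting that A is similar to its Jordan form J, which has the same characteristic polynomial as A) gives
  χ_A(x) = x^3
which factors as x^3. The eigenvalues (with algebraic multiplicities) are λ = 0 with multiplicity 3.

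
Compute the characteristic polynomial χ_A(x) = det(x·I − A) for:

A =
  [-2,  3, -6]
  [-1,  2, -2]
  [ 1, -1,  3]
x^3 - 3*x^2 + 3*x - 1

Expanding det(x·I − A) (e.g. by cofactor expansion or by noting that A is similar to its Jordan form J, which has the same characteristic polynomial as A) gives
  χ_A(x) = x^3 - 3*x^2 + 3*x - 1
which factors as (x - 1)^3. The eigenvalues (with algebraic multiplicities) are λ = 1 with multiplicity 3.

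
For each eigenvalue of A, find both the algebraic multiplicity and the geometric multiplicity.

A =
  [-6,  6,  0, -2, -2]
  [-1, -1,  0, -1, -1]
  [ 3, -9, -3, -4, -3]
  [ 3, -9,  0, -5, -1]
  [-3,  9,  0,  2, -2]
λ = -4: alg = 2, geom = 2; λ = -3: alg = 3, geom = 2

Step 1 — factor the characteristic polynomial to read off the algebraic multiplicities:
  χ_A(x) = (x + 3)^3*(x + 4)^2

Step 2 — compute geometric multiplicities via the rank-nullity identity g(λ) = n − rank(A − λI):
  rank(A − (-4)·I) = 3, so dim ker(A − (-4)·I) = n − 3 = 2
  rank(A − (-3)·I) = 3, so dim ker(A − (-3)·I) = n − 3 = 2

Summary:
  λ = -4: algebraic multiplicity = 2, geometric multiplicity = 2
  λ = -3: algebraic multiplicity = 3, geometric multiplicity = 2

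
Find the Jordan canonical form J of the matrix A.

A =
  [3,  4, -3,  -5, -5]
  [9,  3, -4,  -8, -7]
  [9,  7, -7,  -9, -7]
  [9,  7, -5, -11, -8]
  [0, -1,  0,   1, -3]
J_3(-3) ⊕ J_2(-3)

The characteristic polynomial is
  det(x·I − A) = x^5 + 15*x^4 + 90*x^3 + 270*x^2 + 405*x + 243 = (x + 3)^5

Eigenvalues and multiplicities (the geometric multiplicity of λ is n − rank(A − λI), which equals the number of Jordan blocks for λ):
  λ = -3: algebraic multiplicity = 5, geometric multiplicity = 2

Determining the block sizes for each eigenvalue:
  λ = -3: with am = 5 and gm = 2, the partition is not yet determined (e.g. several partitions of 5 into 2 parts exist). Let N = A − (-3)·I. Computing rank(N^1) = 3, rank(N^2) = 1, rank(N^3) = 0; the number of blocks of size ≥ j is rank(N^{j−1}) − rank(N^j), giving [2, 2, 1]. So we have 1 block(s) of size 3, 1 block(s) of size 2 → block sizes [3, 2]

Assembling the blocks gives a Jordan form
J =
  [-3,  1,  0,  0,  0]
  [ 0, -3,  1,  0,  0]
  [ 0,  0, -3,  0,  0]
  [ 0,  0,  0, -3,  1]
  [ 0,  0,  0,  0, -3]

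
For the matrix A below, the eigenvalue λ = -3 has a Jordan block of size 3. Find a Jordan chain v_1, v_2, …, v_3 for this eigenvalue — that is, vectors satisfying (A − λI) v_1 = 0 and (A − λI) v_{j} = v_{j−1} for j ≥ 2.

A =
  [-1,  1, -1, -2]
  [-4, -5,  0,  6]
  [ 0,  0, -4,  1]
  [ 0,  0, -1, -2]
A Jordan chain for λ = -3 of length 3:
v_1 = (1, -2, 0, 0)ᵀ
v_2 = (-1, 0, -1, -1)ᵀ
v_3 = (0, 0, 1, 0)ᵀ

Let N = A − (-3)·I. We want v_3 with N^3 v_3 = 0 but N^2 v_3 ≠ 0; then v_{j-1} := N · v_j for j = 3, …, 2.

Pick v_3 = (0, 0, 1, 0)ᵀ.
Then v_2 = N · v_3 = (-1, 0, -1, -1)ᵀ.
Then v_1 = N · v_2 = (1, -2, 0, 0)ᵀ.

Sanity check: (A − (-3)·I) v_1 = (0, 0, 0, 0)ᵀ = 0. ✓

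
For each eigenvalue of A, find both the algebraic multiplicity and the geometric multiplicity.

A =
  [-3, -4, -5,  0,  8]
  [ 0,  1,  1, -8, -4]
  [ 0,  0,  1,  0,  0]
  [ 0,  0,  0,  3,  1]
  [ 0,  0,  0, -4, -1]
λ = -3: alg = 1, geom = 1; λ = 1: alg = 4, geom = 2

Step 1 — factor the characteristic polynomial to read off the algebraic multiplicities:
  χ_A(x) = (x - 1)^4*(x + 3)

Step 2 — compute geometric multiplicities via the rank-nullity identity g(λ) = n − rank(A − λI):
  rank(A − (-3)·I) = 4, so dim ker(A − (-3)·I) = n − 4 = 1
  rank(A − (1)·I) = 3, so dim ker(A − (1)·I) = n − 3 = 2

Summary:
  λ = -3: algebraic multiplicity = 1, geometric multiplicity = 1
  λ = 1: algebraic multiplicity = 4, geometric multiplicity = 2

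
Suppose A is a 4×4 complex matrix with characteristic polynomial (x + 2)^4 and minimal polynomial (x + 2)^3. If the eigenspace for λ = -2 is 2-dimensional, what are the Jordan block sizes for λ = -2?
Block sizes for λ = -2: [3, 1]

Step 1 — from the characteristic polynomial, algebraic multiplicity of λ = -2 is 4. From dim ker(A − (-2)·I) = 2, there are exactly 2 Jordan blocks for λ = -2.
Step 2 — from the minimal polynomial, the factor (x + 2)^3 tells us the largest block for λ = -2 has size 3.
Step 3 — with total size 4, 2 blocks, and largest block 3, the block sizes (in nonincreasing order) are [3, 1].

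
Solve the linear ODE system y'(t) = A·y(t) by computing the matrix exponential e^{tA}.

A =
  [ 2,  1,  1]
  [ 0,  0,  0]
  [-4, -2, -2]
e^{tA} =
  [2*t + 1, t, t]
  [0, 1, 0]
  [-4*t, -2*t, 1 - 2*t]

Strategy: write A = P · J · P⁻¹ where J is a Jordan canonical form, so e^{tA} = P · e^{tJ} · P⁻¹, and e^{tJ} can be computed block-by-block.

A has Jordan form
J =
  [0, 1, 0]
  [0, 0, 0]
  [0, 0, 0]
(up to reordering of blocks).

Per-block formulas:
  For a 1×1 block at λ = 0: exp(t · [0]) = [e^(0t)].
  For a 2×2 Jordan block J_2(0): exp(t · J_2(0)) = e^(0t)·(I + t·N), where N is the 2×2 nilpotent shift.

After assembling e^{tJ} and conjugating by P, we get:

e^{tA} =
  [2*t + 1, t, t]
  [0, 1, 0]
  [-4*t, -2*t, 1 - 2*t]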